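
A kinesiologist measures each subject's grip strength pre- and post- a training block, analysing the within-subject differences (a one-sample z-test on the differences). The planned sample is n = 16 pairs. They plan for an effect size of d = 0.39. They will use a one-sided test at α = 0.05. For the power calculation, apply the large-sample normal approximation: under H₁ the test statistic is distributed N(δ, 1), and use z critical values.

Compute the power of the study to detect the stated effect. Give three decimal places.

Noncentrality parameter: δ = d·√n = 0.39 × √16 = 1.5600
Critical value for a one-sided test at α = 0.05: z_α = 1.645.
Power = P(Z > 1.645 − δ) = Φ(-0.085) = 0.4662.

Power ≈ 0.466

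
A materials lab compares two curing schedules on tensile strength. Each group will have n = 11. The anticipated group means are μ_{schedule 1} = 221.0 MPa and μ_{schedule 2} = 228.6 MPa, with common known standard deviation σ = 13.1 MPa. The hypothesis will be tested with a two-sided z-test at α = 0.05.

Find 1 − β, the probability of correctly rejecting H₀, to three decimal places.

Standardized effect: d = |μ_{schedule 1} − μ_{schedule 2}| / σ = |221.0 − 228.6| / 13.1 = 0.5802
Noncentrality parameter: δ = d·√(n/2) = 0.5802 × √(11/2) = 1.3606
Two-sided α = 0.05 → critical value z_{0.025} = 1.960.
Power = Φ(δ − 1.960) + Φ(−δ − 1.960) = Φ(-0.599) + Φ(-3.321) = 0.2745 + 0.0004 = 0.2749.

Power ≈ 0.275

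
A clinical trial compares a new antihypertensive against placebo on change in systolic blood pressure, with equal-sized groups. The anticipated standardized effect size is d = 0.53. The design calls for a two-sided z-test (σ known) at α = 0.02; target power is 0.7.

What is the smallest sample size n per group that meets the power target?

For power 0.7 need Φ(δ − z_{0.01}) = 0.7, so δ = z_{0.01} + z_{0.30} = 2.326 + 0.524 = 2.851.
(For δ > 0 the lower-tail rejection region contributes negligibly to power, so the one-term inversion is standard.)
δ = d·√(n/2) ⇒ n = 2(δ/d)² = 2 × (2.851 / 0.53)² = 57.86.
Rounding up, n = 58 per group.

n = 58 per group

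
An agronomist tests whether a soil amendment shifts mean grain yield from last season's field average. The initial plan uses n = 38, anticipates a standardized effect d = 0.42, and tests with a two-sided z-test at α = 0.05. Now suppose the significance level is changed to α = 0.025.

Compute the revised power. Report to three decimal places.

Power ≈ 0.636

δ = d·√n = 0.42 × √38 = 2.5891 (unchanged). New critical value: z_{0.0125} = 2.241.
Revised power = Φ(δ − 2.241) + Φ(−δ − 2.241) = Φ(0.348) + Φ(-4.830) = 0.6359 + 0.0000 = 0.6359.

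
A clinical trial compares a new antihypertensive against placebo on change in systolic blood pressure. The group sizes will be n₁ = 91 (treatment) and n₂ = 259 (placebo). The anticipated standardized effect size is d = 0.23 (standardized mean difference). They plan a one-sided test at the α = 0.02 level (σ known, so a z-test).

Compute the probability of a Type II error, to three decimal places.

β ≈ 0.566

Noncentrality parameter: δ = d / √(1/n₁ + 1/n₂) = 0.23 / √(1/91 + 1/259) = 1.8874
One-sided α = 0.02 → critical value z_{0.02} = 2.054.
Power = P(Z > 2.054 − δ) = Φ(-0.166) = 0.4339.
Type II error: β = 1 − power = 1 − 0.4339 = 0.5661.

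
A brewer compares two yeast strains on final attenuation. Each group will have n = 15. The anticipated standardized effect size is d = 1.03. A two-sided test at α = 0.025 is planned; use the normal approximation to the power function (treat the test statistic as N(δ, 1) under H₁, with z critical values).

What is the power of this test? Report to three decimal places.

Noncentrality parameter: δ = d·√(n/2) = 1.03 × √(15/2) = 2.8208
Critical value for a two-sided test at α = 0.025: z_{α/2} = 2.241.
Power = Φ(δ − 2.241) + Φ(−δ − 2.241) = Φ(0.579) + Φ(-5.062) = 0.7188 + 0.0000 = 0.7188.

Power ≈ 0.719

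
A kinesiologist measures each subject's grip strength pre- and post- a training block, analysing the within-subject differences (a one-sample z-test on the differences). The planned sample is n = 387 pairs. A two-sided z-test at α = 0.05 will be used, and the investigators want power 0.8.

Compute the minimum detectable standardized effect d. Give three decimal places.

d ≈ 0.142

Required noncentrality: δ = z_{0.025} + z_{0.20} = 1.960 + 0.842 = 2.802.
(Lower-tail contribution to power is negligible for δ > 0.)
δ = d·√n ⇒ d = δ/√n = 2.802/√387 = 0.1424.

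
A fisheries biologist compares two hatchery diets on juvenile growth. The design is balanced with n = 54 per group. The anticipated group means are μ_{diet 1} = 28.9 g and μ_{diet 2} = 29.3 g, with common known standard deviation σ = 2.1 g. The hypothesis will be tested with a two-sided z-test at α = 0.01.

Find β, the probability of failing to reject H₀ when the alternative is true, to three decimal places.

β ≈ 0.943

Standardized effect: d = |μ_{diet 1} − μ_{diet 2}| / σ = |28.9 − 29.3| / 2.1 = 0.1905
Noncentrality parameter: δ = d·√(n/2) = 0.1905 × √(54/2) = 0.9897
Two-sided α = 0.01 → critical value z_{0.005} = 2.576.
Power = Φ(δ − 2.576) + Φ(−δ − 2.576) = Φ(-1.586) + Φ(-3.566) = 0.0564 + 0.0002 = 0.0565.
Type II error: β = 1 − power = 1 − 0.0565 = 0.9435.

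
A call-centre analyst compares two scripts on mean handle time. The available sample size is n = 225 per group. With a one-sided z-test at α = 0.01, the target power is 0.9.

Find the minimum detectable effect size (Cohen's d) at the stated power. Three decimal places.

Required noncentrality: δ = z_{0.01} + z_{0.10} = 2.326 + 1.282 = 3.608.
δ = d·√(n/2) ⇒ d = δ/√(n/2) = 3.608/√(225/2) = 0.3402.

d ≈ 0.340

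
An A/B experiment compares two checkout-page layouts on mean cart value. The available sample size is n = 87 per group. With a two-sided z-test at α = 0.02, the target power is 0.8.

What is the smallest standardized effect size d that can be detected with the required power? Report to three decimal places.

Need Φ(δ − 2.326) = 0.8, so δ = 2.326 + 0.842 = 3.168.
(The second rejection-region term Φ(−δ − z_{α/2}) is negligible and dropped.)
δ = d·√(n/2) ⇒ d = δ/√(n/2) = 3.168/√(87/2) = 0.4803.

d ≈ 0.480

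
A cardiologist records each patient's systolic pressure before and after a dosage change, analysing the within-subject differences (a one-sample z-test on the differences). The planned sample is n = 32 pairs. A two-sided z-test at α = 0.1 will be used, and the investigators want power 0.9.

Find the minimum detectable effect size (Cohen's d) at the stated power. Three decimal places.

Need Φ(δ − 1.645) = 0.9, so δ = 1.645 + 1.282 = 2.926.
(Lower-tail contribution to power is negligible for δ > 0.)
δ = d·√n ⇒ d = δ/√n = 2.926/√32 = 0.5173.

d ≈ 0.517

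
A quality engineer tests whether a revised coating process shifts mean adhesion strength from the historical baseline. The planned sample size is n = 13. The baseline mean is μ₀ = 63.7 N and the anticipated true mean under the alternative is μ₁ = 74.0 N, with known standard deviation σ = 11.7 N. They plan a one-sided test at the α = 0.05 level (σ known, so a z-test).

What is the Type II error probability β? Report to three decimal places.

Standardized effect: d = |μ₁ − μ₀| / σ = |74.0 − 63.7| / 11.7 = 0.8803
Noncentrality parameter: δ = d·√n = 0.8803 × √13 = 3.1741
One-sided α = 0.05 → critical value z_{0.05} = 1.645.
Power = P(Z > 1.645 − δ) = Φ(1.529) = 0.9369.
Type II error: β = 1 − power = 1 − 0.9369 = 0.0631.

β ≈ 0.063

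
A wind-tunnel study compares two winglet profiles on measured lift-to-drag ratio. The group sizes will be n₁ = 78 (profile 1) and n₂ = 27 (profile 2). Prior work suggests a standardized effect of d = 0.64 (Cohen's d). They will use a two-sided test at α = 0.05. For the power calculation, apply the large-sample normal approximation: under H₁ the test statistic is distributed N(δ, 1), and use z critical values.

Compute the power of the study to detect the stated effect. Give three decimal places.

Power ≈ 0.818

Noncentrality parameter: δ = d / √(1/n₁ + 1/n₂) = 0.64 / √(1/78 + 1/27) = 2.8663
Critical value for a two-sided test at α = 0.05: z_{α/2} = 1.960.
Power = Φ(δ − 1.960) + Φ(−δ − 1.960) = Φ(0.906) + Φ(-4.826) = 0.8176 + 0.0000 = 0.8176.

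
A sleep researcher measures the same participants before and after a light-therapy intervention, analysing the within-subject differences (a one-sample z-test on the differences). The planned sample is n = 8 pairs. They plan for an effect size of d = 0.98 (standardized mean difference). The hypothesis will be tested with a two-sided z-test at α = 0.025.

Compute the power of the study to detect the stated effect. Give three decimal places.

Power ≈ 0.702

Noncentrality parameter: δ = d·√n = 0.98 × √8 = 2.7719
Critical value for a two-sided test at α = 0.025: z_{α/2} = 2.241.
Power = Φ(δ − 2.241) + Φ(−δ − 2.241) = Φ(0.530) + Φ(-5.013) = 0.7021 + 0.0000 = 0.7021.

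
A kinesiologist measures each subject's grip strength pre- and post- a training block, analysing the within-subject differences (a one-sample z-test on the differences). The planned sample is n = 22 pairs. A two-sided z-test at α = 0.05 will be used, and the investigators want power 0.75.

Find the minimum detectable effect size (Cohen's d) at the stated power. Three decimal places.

d ≈ 0.562

Required noncentrality: δ = z_{0.025} + z_{0.25} = 1.960 + 0.674 = 2.634.
(The second rejection-region term Φ(−δ − z_{α/2}) is negligible and dropped.)
δ = d·√n ⇒ d = δ/√n = 2.634/√22 = 0.5617.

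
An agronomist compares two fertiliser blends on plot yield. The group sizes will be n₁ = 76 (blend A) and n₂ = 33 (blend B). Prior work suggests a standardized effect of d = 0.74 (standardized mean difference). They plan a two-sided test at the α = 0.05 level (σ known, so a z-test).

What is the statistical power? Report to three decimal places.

Noncentrality parameter: δ = d / √(1/n₁ + 1/n₂) = 0.74 / √(1/76 + 1/33) = 3.5496
Critical value for a two-sided test at α = 0.05: z_{α/2} = 1.960.
Power = Φ(δ − 1.960) + Φ(−δ − 1.960) = Φ(1.590) + Φ(-5.510) = 0.9440 + 0.0000 = 0.9440.

Power ≈ 0.944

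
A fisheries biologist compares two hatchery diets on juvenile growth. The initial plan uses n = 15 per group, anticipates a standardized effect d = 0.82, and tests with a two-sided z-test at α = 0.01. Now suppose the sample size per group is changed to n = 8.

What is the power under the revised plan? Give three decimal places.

With n = 8 per group: δ = d·√(n/2) = 0.82 × √(8/2) = 1.6400. Critical value z_{0.005} = 2.576.
Revised power = Φ(δ − 2.576) + Φ(−δ − 2.576) = Φ(-0.936) + Φ(-4.216) = 0.1747 + 0.0000 = 0.1747.

Power ≈ 0.175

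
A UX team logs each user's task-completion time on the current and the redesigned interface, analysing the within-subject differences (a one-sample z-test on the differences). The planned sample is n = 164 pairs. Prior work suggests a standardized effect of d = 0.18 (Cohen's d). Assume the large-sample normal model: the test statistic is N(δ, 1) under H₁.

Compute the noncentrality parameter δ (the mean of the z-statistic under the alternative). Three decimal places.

δ = d·√n = 0.18 × √164 = 2.3051

δ ≈ 2.305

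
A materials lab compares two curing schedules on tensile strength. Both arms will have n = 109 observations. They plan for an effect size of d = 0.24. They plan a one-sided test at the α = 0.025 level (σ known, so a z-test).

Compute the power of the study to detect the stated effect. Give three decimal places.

Power ≈ 0.425

Noncentrality parameter: δ = d·√(n/2) = 0.24 × √(109/2) = 1.7718
Critical value for a one-sided test at α = 0.025: z_α = 1.960.
Power = Φ(δ − 1.960) = Φ(-0.188) = 0.4254.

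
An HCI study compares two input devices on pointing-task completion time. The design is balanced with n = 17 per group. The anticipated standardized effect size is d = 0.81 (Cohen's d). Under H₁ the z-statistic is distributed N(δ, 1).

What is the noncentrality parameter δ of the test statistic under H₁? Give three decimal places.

The noncentrality parameter scales effect size by the design's sample-size factor: δ = d·√(n/2) = 0.81 × √(17/2) = 2.3615

δ ≈ 2.362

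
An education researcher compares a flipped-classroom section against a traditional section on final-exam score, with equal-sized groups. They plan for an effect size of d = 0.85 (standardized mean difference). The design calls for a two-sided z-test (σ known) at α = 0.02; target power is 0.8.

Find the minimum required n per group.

n = 28 per group

For power 0.8 need Φ(δ − z_{0.01}) = 0.8, so δ = z_{0.01} + z_{0.20} = 2.326 + 0.842 = 3.168.
(For δ > 0 the lower-tail rejection region contributes negligibly to power, so the one-term inversion is standard.)
δ = d·√(n/2) ⇒ n = 2(δ/d)² = 2 × (3.168 / 0.85)² = 27.78.
Round up to the next whole unit.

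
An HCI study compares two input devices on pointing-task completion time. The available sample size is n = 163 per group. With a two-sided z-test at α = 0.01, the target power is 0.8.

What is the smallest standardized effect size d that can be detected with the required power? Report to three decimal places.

d ≈ 0.379

Need Φ(δ − 2.576) = 0.8, so δ = 2.576 + 0.842 = 3.417.
(Lower-tail contribution to power is negligible for δ > 0.)
δ = d·√(n/2) ⇒ d = δ/√(n/2) = 3.417/√(163/2) = 0.3786.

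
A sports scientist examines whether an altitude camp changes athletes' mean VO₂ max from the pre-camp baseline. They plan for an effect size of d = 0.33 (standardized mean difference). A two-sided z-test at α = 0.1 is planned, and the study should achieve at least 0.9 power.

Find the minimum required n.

n = 79

Set Φ(δ − 1.645) = 0.9; then δ − 1.645 = Φ⁻¹(0.9) = 1.282, giving δ = 2.926.
(For δ > 0 the lower-tail rejection region contributes negligibly to power, so the one-term inversion is standard.)
δ = d·√n ⇒ n = (δ/d)² = (2.926 / 0.33)² = 78.64.
Rounding up, n = 79.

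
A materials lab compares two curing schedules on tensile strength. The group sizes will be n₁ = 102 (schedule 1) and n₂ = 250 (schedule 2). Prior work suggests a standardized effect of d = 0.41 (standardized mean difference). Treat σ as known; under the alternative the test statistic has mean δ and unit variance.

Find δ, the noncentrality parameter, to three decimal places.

The noncentrality parameter scales effect size by the design's sample-size factor: δ = d / √(1/n₁ + 1/n₂) = 0.41 / √(1/102 + 1/250) = 3.4897

δ ≈ 3.490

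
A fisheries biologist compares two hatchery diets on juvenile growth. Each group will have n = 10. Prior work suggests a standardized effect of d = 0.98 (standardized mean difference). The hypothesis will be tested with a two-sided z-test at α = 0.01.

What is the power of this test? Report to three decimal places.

Noncentrality parameter: δ = d·√(n/2) = 0.98 × √(10/2) = 2.1913
Critical value for a two-sided test at α = 0.01: z_{α/2} = 2.576.
Power = Φ(δ − 2.576) + Φ(−δ − 2.576) = Φ(-0.384) + Φ(-4.767) = 0.3503 + 0.0000 = 0.3503.

Power ≈ 0.350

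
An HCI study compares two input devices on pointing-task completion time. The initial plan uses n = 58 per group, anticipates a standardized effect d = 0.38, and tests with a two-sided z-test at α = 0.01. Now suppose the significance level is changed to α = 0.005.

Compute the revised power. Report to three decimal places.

δ = d·√(n/2) = 0.38 × √(58/2) = 2.0464 (unchanged). New critical value: z_{0.0025} = 2.807.
Revised power = Φ(δ − 2.807) + Φ(−δ − 2.807) = Φ(-0.761) + Φ(-4.853) = 0.2234 + 0.0000 = 0.2234.

Power ≈ 0.223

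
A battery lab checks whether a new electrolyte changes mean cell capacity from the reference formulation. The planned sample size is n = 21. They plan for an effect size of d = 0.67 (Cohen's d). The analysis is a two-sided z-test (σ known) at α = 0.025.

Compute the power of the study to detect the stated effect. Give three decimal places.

Power ≈ 0.796

Noncentrality parameter: δ = d·√n = 0.67 × √21 = 3.0703
Critical value for a two-sided test at α = 0.025: z_{α/2} = 2.241.
Power = Φ(δ − 2.241) + Φ(−δ − 2.241) = Φ(0.829) + Φ(-5.312) = 0.7964 + 0.0000 = 0.7964.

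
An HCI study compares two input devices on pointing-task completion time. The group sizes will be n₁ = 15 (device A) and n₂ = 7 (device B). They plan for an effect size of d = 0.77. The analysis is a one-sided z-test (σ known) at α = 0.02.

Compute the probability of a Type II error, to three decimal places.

Noncentrality parameter: δ = d / √(1/n₁ + 1/n₂) = 0.77 / √(1/15 + 1/7) = 1.6822
One-sided α = 0.02 → critical value z_{0.02} = 2.054.
Power = Φ(δ − 2.054) = Φ(-0.372) = 0.3551.
Type II error: β = 1 − power = 1 − 0.3551 = 0.6449.

β ≈ 0.645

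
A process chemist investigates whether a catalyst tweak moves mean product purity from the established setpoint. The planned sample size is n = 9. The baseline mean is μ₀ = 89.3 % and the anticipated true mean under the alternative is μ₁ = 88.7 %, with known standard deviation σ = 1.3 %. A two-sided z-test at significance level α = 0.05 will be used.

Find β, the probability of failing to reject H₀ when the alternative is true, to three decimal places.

β ≈ 0.717

Standardized effect: d = |μ₁ − μ₀| / σ = |88.7 − 89.3| / 1.3 = 0.4615
Noncentrality parameter: δ = d·√n = 0.4615 × √9 = 1.3846
Two-sided α = 0.05 → critical value z_{0.025} = 1.960.
Power = Φ(δ − 1.960) + Φ(−δ − 1.960) = Φ(-0.575) + Φ(-3.345) = 0.2825 + 0.0004 = 0.2829.
Type II error: β = 1 − power = 1 − 0.2829 = 0.7171.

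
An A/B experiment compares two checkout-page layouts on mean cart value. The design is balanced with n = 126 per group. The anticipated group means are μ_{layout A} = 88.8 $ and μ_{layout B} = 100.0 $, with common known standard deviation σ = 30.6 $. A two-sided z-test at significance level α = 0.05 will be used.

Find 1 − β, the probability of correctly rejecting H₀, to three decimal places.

Power ≈ 0.828

Standardized effect: d = |μ_{layout A} − μ_{layout B}| / σ = |88.8 − 100.0| / 30.6 = 0.3660
Noncentrality parameter: δ = d·√(n/2) = 0.3660 × √(126/2) = 2.9051
Two-sided α = 0.05 → critical value z_{0.025} = 1.960.
Power = Φ(δ − 1.960) + Φ(−δ − 1.960) = Φ(0.945) + Φ(-4.865) = 0.8277 + 0.0000 = 0.8277.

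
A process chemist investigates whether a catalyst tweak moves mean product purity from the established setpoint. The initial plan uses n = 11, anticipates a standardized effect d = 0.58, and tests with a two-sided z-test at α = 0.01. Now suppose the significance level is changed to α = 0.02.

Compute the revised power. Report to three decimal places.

δ = d·√n = 0.58 × √11 = 1.9236 (unchanged). New critical value: z_{0.01} = 2.326.
Revised power = Φ(δ − 2.326) + Φ(−δ − 2.326) = Φ(-0.403) + Φ(-4.250) = 0.3436 + 0.0000 = 0.3436.

Power ≈ 0.344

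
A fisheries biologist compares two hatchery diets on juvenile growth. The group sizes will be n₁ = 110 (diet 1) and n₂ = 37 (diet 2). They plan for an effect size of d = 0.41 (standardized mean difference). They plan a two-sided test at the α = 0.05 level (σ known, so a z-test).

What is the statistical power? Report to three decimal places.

Power ≈ 0.578

Noncentrality parameter: δ = d / √(1/n₁ + 1/n₂) = 0.41 / √(1/110 + 1/37) = 2.1574
Critical value for a two-sided test at α = 0.05: z_{α/2} = 1.960.
Power = Φ(δ − 1.960) + Φ(−δ − 1.960) = Φ(0.197) + Φ(-4.117) = 0.5782 + 0.0000 = 0.5783.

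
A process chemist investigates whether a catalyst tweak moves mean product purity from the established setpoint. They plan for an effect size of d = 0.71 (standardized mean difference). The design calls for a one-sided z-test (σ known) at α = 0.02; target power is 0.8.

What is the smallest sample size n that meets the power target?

n = 17

For power 0.8 need Φ(δ − z_{0.02}) = 0.8, so δ = z_{0.02} + z_{0.20} = 2.054 + 0.842 = 2.895.
δ = d·√n ⇒ n = (δ/d)² = (2.895 / 0.71)² = 16.63.
Rounding up, n = 17.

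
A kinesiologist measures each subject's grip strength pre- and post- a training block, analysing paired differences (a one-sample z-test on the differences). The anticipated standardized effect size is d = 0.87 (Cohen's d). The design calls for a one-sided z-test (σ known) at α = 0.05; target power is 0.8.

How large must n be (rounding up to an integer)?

n = 9

Set Φ(δ − 1.645) = 0.8; then δ − 1.645 = Φ⁻¹(0.8) = 0.842, giving δ = 2.486.
δ = d·√n ⇒ n = (δ/d)² = (2.486 / 0.87)² = 8.17.
Round up to the next whole unit.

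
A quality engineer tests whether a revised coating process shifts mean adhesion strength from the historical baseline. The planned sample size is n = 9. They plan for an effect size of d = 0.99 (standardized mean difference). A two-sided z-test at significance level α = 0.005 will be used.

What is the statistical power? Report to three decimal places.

Noncentrality parameter: δ = d·√n = 0.99 × √9 = 2.9700
Two-sided α = 0.005 → critical value z_{0.0025} = 2.807.
Power = Φ(δ − 2.807) + Φ(−δ − 2.807) = Φ(0.163) + Φ(-5.777) = 0.5647 + 0.0000 = 0.5647.

Power ≈ 0.565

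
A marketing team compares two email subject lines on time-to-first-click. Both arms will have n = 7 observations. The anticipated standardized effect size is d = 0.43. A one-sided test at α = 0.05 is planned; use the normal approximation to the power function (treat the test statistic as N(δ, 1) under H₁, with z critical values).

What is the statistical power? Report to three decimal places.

Noncentrality parameter: δ = d·√(n/2) = 0.43 × √(7/2) = 0.8045
Critical value for a one-sided test at α = 0.05: z_α = 1.645.
Power = P(Z > 1.645 − δ) = Φ(-0.840) = 0.2003.

Power ≈ 0.200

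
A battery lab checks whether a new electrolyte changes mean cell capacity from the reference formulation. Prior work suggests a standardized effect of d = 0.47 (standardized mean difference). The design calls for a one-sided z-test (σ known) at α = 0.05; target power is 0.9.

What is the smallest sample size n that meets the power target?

n = 39

Set Φ(δ − 1.645) = 0.9; then δ − 1.645 = Φ⁻¹(0.9) = 1.282, giving δ = 2.926.
δ = d·√n ⇒ n = (δ/d)² = (2.926 / 0.47)² = 38.77.
Round up to the next whole unit.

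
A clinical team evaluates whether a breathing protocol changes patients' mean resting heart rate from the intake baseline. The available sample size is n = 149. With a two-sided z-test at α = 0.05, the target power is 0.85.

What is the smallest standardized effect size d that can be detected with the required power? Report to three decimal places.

Need Φ(δ − 1.960) = 0.85, so δ = 1.960 + 1.036 = 2.996.
(Lower-tail contribution to power is negligible for δ > 0.)
δ = d·√n ⇒ d = δ/√n = 2.996/√149 = 0.2455.

d ≈ 0.245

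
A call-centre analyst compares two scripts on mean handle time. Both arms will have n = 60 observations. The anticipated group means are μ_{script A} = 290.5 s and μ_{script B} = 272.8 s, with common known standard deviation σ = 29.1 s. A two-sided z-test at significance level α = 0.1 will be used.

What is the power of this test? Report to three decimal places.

Standardized effect: d = |μ_{script A} − μ_{script B}| / σ = |290.5 − 272.8| / 29.1 = 0.6082
Noncentrality parameter: δ = d·√(n/2) = 0.6082 × √(60/2) = 3.3315
Critical value for a two-sided test at α = 0.1: z_{α/2} = 1.645.
Power = Φ(δ − 1.645) + Φ(−δ − 1.645) = Φ(1.687) + Φ(-4.976) = 0.9542 + 0.0000 = 0.9542.

Power ≈ 0.954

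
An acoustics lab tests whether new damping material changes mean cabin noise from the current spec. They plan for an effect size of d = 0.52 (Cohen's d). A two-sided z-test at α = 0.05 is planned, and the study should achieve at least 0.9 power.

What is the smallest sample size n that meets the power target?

n = 39

Set Φ(δ − 1.960) = 0.9; then δ − 1.960 = Φ⁻¹(0.9) = 1.282, giving δ = 3.242.
(Ignoring the negligible lower-tail rejection probability gives the usual closed-form inversion.)
δ = d·√n ⇒ n = (δ/d)² = (3.242 / 0.52)² = 38.86.
Round up to the next whole unit.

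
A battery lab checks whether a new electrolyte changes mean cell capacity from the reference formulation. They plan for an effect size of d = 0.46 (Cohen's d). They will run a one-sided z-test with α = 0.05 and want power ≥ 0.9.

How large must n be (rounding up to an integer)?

Set Φ(δ − 1.645) = 0.9; then δ − 1.645 = Φ⁻¹(0.9) = 1.282, giving δ = 2.926.
δ = d·√n ⇒ n = (δ/d)² = (2.926 / 0.46)² = 40.47.
Rounding up, n = 41.

n = 41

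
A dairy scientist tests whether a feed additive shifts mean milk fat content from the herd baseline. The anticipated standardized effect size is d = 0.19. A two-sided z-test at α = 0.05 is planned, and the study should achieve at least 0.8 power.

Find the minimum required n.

n = 218

Set Φ(δ − 1.960) = 0.8; then δ − 1.960 = Φ⁻¹(0.8) = 0.842, giving δ = 2.802.
(For δ > 0 the lower-tail rejection region contributes negligibly to power, so the one-term inversion is standard.)
δ = d·√n ⇒ n = (δ/d)² = (2.802 / 0.19)² = 217.42.
Round up to the next whole unit.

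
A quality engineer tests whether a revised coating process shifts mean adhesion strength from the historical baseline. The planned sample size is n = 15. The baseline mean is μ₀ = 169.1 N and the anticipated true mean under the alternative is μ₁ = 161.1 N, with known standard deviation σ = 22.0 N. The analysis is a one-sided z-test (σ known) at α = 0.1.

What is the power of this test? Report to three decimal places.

Power ≈ 0.550

Standardized effect: d = |μ₁ − μ₀| / σ = |161.1 − 169.1| / 22.0 = 0.3636
Noncentrality parameter: δ = d·√n = 0.3636 × √15 = 1.4084
Critical value for a one-sided test at α = 0.1: z_α = 1.282.
Power = P(Z > 1.282 − δ) = Φ(0.127) = 0.5505.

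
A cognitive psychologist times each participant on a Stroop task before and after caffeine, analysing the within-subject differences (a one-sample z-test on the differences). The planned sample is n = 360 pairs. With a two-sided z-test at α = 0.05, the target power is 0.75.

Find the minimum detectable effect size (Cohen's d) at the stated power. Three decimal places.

Required noncentrality: δ = z_{0.025} + z_{0.25} = 1.960 + 0.674 = 2.634.
(The second rejection-region term Φ(−δ − z_{α/2}) is negligible and dropped.)
δ = d·√n ⇒ d = δ/√n = 2.634/√360 = 0.1388.

d ≈ 0.139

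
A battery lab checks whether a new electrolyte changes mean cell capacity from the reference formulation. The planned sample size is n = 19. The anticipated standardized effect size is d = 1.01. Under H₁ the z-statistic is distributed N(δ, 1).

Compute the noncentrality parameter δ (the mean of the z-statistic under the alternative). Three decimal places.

δ ≈ 4.402

The noncentrality parameter scales effect size by the design's sample-size factor: δ = d·√n = 1.01 × √19 = 4.4025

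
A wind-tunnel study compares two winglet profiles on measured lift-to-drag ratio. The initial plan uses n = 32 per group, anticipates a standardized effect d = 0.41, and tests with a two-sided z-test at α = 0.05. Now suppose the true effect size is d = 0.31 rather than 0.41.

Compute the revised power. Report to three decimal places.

With d = 0.31: δ = d·√(n/2) = 0.31 × √(32/2) = 1.2400. Critical value z_{0.025} = 1.960.
Revised power = Φ(δ − 1.960) + Φ(−δ − 1.960) = Φ(-0.720) + Φ(-3.200) = 0.2358 + 0.0007 = 0.2365.

Power ≈ 0.236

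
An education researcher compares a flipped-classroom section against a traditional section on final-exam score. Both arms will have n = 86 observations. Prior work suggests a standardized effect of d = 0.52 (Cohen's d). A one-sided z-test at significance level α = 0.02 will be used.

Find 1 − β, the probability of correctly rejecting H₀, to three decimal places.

Noncentrality parameter: δ = d·√(n/2) = 0.52 × √(86/2) = 3.4099
Critical value for a one-sided test at α = 0.02: z_α = 2.054.
Power = Φ(δ − 2.054) = Φ(1.356) = 0.9125.

Power ≈ 0.912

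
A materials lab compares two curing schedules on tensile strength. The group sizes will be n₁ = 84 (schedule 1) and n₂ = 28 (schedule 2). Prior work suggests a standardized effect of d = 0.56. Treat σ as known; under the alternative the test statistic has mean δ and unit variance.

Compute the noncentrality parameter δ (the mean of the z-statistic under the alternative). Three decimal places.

The noncentrality parameter scales effect size by the design's sample-size factor: δ = d / √(1/n₁ + 1/n₂) = 0.56 / √(1/84 + 1/28) = 2.5662

δ ≈ 2.566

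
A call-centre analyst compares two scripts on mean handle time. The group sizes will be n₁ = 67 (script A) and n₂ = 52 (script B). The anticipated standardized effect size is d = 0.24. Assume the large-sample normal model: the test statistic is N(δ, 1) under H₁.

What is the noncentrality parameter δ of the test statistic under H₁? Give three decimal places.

δ ≈ 1.299

The noncentrality parameter scales effect size by the design's sample-size factor: δ = d / √(1/n₁ + 1/n₂) = 0.24 / √(1/67 + 1/52) = 1.2986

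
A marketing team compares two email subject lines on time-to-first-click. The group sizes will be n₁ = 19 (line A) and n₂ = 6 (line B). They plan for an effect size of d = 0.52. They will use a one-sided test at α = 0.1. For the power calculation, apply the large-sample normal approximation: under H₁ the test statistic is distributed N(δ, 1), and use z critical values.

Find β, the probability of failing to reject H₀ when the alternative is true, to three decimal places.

β ≈ 0.568

Noncentrality parameter: δ = d / √(1/n₁ + 1/n₂) = 0.52 / √(1/19 + 1/6) = 1.1104
One-sided α = 0.1 → critical value z_{0.1} = 1.282.
Power = Φ(δ − 1.282) = Φ(-0.171) = 0.4321.
Type II error: β = 1 − power = 1 − 0.4321 = 0.5679.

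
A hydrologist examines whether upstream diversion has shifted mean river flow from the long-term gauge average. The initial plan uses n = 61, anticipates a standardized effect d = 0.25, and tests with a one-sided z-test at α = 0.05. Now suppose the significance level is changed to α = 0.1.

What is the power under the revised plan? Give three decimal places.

δ = d·√n = 0.25 × √61 = 1.9526 (unchanged). New critical value: z_{0.1} = 1.282.
Revised power = P(Z > 1.282 − δ) = Φ(0.671) = 0.7489.

Power ≈ 0.749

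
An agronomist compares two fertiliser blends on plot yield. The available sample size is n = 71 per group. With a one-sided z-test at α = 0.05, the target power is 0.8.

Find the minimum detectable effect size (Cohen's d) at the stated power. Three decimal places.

d ≈ 0.417

Required noncentrality: δ = z_{0.05} + z_{0.20} = 1.645 + 0.842 = 2.486.
δ = d·√(n/2) ⇒ d = δ/√(n/2) = 2.486/√(71/2) = 0.4173.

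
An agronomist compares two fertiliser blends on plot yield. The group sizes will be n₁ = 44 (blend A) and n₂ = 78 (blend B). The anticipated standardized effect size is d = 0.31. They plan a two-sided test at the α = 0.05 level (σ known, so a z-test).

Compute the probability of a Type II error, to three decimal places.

Noncentrality parameter: δ = d / √(1/n₁ + 1/n₂) = 0.31 / √(1/44 + 1/78) = 1.6442
Two-sided α = 0.05 → critical value z_{0.025} = 1.960.
Power = Φ(δ − 1.960) + Φ(−δ − 1.960) = Φ(-0.316) + Φ(-3.604) = 0.3761 + 0.0002 = 0.3762.
Type II error: β = 1 − power = 1 − 0.3762 = 0.6238.

β ≈ 0.624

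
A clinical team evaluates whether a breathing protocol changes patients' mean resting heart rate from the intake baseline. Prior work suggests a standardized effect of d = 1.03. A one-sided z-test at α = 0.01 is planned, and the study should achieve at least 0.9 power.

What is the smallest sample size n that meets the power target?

n = 13

For power 0.9 need Φ(δ − z_{0.01}) = 0.9, so δ = z_{0.01} + z_{0.10} = 2.326 + 1.282 = 3.608.
δ = d·√n ⇒ n = (δ/d)² = (3.608 / 1.03)² = 12.27.
Round up to the next whole unit.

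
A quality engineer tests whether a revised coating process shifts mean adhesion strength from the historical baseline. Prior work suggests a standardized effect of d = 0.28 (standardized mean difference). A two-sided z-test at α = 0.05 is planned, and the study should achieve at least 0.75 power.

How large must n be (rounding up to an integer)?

n = 89

For power 0.75 need Φ(δ − z_{0.025}) = 0.75, so δ = z_{0.025} + z_{0.25} = 1.960 + 0.674 = 2.634.
(For δ > 0 the lower-tail rejection region contributes negligibly to power, so the one-term inversion is standard.)
δ = d·√n ⇒ n = (δ/d)² = (2.634 / 0.28)² = 88.52.
Round up to the next whole unit.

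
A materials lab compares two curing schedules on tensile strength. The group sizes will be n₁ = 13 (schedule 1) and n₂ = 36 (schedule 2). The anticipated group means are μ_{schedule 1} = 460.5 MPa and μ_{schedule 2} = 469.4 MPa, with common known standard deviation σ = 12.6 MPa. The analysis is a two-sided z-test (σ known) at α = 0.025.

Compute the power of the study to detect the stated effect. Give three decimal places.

Power ≈ 0.477

Standardized effect: d = |μ_{schedule 1} − μ_{schedule 2}| / σ = |460.5 − 469.4| / 12.6 = 0.7063
Noncentrality parameter: δ = d / √(1/n₁ + 1/n₂) = 0.7063 / √(1/13 + 1/36) = 2.1830
Critical value for a two-sided test at α = 0.025: z_{α/2} = 2.241.
Power = Φ(δ − 2.241) + Φ(−δ − 2.241) = Φ(-0.058) + Φ(-4.424) = 0.4767 + 0.0000 = 0.4767.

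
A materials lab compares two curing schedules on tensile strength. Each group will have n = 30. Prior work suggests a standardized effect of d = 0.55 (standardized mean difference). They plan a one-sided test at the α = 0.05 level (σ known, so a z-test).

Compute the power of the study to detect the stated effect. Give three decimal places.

Power ≈ 0.686

Noncentrality parameter: δ = d·√(n/2) = 0.55 × √(30/2) = 2.1301
Critical value for a one-sided test at α = 0.05: z_α = 1.645.
Power = P(Z > 1.645 − δ) = Φ(0.485) = 0.6863.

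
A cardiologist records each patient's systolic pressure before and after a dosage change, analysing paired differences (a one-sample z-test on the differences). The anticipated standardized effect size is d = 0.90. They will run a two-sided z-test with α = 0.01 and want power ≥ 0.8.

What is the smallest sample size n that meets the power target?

n = 15

Set Φ(δ − 2.576) = 0.8; then δ − 2.576 = Φ⁻¹(0.8) = 0.842, giving δ = 3.417.
(Ignoring the negligible lower-tail rejection probability gives the usual closed-form inversion.)
δ = d·√n ⇒ n = (δ/d)² = (3.417 / 0.90)² = 14.42.
Rounding up, n = 15.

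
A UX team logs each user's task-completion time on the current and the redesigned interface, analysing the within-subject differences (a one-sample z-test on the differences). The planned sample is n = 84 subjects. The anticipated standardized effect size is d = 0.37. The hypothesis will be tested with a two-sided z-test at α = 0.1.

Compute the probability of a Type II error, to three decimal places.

Noncentrality parameter: δ = d·√n = 0.37 × √84 = 3.3911
Critical value for a two-sided test at α = 0.1: z_{α/2} = 1.645.
Power = Φ(δ − 1.645) + Φ(−δ − 1.645) = Φ(1.746) + Φ(-5.036) = 0.9596 + 0.0000 = 0.9596.
Type II error: β = 1 − power = 1 − 0.9596 = 0.0404.

β ≈ 0.040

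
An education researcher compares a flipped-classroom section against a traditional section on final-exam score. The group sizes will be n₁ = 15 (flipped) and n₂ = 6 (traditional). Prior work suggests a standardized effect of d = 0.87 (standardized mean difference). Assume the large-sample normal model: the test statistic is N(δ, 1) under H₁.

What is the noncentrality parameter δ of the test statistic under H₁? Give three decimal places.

δ ≈ 1.801

The noncentrality parameter scales effect size by the design's sample-size factor: δ = d / √(1/n₁ + 1/n₂) = 0.87 / √(1/15 + 1/6) = 1.8011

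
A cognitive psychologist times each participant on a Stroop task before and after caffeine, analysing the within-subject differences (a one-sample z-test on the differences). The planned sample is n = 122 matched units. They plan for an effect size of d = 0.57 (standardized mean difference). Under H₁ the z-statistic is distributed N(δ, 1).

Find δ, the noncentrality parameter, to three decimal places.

δ = d·√n = 0.57 × √122 = 6.2959

δ ≈ 6.296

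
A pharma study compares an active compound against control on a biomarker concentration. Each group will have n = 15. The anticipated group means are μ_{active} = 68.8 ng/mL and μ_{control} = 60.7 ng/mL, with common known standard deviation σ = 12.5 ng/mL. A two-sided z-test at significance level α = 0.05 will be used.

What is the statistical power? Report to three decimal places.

Power ≈ 0.427

Standardized effect: d = |μ_{active} − μ_{control}| / σ = |68.8 − 60.7| / 12.5 = 0.6480
Noncentrality parameter: δ = d·√(n/2) = 0.6480 × √(15/2) = 1.7746
Two-sided α = 0.05 → critical value z_{0.025} = 1.960.
Power = Φ(δ − 1.960) + Φ(−δ − 1.960) = Φ(-0.185) + Φ(-3.735) = 0.4265 + 0.0001 = 0.4266.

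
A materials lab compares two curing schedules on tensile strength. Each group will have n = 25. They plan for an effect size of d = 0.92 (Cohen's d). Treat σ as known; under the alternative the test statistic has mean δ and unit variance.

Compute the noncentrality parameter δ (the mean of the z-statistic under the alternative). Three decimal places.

δ ≈ 3.253

The noncentrality parameter scales effect size by the design's sample-size factor: δ = d·√(n/2) = 0.92 × √(25/2) = 3.2527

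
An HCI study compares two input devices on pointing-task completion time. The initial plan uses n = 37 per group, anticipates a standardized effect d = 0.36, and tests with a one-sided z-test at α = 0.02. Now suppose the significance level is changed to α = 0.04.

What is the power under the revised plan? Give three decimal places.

Power ≈ 0.420

δ = d·√(n/2) = 0.36 × √(37/2) = 1.5484 (unchanged). New critical value: z_{0.04} = 1.751.
Revised power = Φ(δ − 1.751) = Φ(-0.202) = 0.4199.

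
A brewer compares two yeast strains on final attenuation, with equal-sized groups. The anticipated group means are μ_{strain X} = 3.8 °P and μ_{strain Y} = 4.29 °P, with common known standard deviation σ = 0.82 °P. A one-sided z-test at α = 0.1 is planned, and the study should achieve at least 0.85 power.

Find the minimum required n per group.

Standardized effect: d = |μ_{strain X} − μ_{strain Y}| / σ = |3.8 − 4.29| / 0.82 = 0.5976
Set Φ(δ − 1.282) = 0.85; then δ − 1.282 = Φ⁻¹(0.85) = 1.036, giving δ = 2.318.
δ = d·√(n/2) ⇒ n = 2(δ/d)² = 2 × (2.318 / 0.5976)² = 30.09.
Round up to the next whole unit.

n = 31 per group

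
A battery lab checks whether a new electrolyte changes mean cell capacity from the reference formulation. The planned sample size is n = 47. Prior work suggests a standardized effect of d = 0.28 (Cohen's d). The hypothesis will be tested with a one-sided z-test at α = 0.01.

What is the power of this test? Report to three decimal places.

Noncentrality parameter: δ = d·√n = 0.28 × √47 = 1.9196
One-sided α = 0.01 → critical value z_{0.01} = 2.326.
Power = P(Z > 2.326 − δ) = Φ(-0.407) = 0.3421.

Power ≈ 0.342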